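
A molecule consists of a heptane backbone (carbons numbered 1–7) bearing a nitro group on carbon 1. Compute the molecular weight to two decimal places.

145.20 g/mol

Atom tally by fragment:
  O2NCH2 → C:1 H:2 N:1 O:2
  CH2 → C:1 H:2
  CH2 → C:1 H:2
  CH2 → C:1 H:2
  CH2 → C:1 H:2
  CH2 → C:1 H:2
  CH3 → C:1 H:3
Element totals:
  C: 7
  H: 15
  N: 1
  O: 2
Molecular formula: C7H15NO2.
  M = 7(12.011) + 15(1.008) + 14.007 + 2(15.999)
    = 84.077 + 15.120 + 14.007 + 31.998 = 145.202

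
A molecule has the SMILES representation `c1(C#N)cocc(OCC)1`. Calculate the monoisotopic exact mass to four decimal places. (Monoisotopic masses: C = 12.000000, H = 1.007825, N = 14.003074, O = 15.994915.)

Atom tally by fragment:
  furan ring core → C:4 H:4 O:1
  (− 2 ring H displaced by substituents)
  + CN → C:1 N:1
  + OC2H5 → C:2 H:5 O:1
Element totals:
  C: 7
  H: 7
  N: 1
  O: 2
Molecular formula: C7H7NO2.
  M = 7(12.0) + 7(1.007825) + 14.003074 + 2(15.994915)
    = 84.000000 + 7.054775 + 14.003074 + 31.989830 = 137.047679

137.0477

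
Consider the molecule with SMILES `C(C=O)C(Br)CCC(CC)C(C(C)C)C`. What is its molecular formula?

Atom tally by fragment:
  OHCCH2 → C:2 H:3 O:1
  CH(Br) → C:1 H:1 Br:1
  CH2 → C:1 H:2
  CH2 → C:1 H:2
  CH(C2H5) → C:3 H:6
  CH(CH(CH3)2) → C:4 H:8
  CH3 → C:1 H:3
Element totals:
  C: 13
  H: 25
  Br: 1
  O: 1

C13H25BrO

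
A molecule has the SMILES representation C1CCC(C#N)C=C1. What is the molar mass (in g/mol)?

107.16 g/mol

Atom tally by fragment:
  cyclohexene ring core → C:6 H:10
  (− 1 ring H displaced by substituents)
  + CN → C:1 N:1
Element totals:
  C: 7
  H: 9
  N: 1
Molecular formula: C7H9N.
  M = 7(12.011) + 9(1.008) + 14.007
    = 84.077 + 9.072 + 14.007 = 107.156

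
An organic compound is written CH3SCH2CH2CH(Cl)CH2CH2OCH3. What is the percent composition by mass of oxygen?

Element totals:
  C: 7
  H: 15
  Cl: 1
  O: 1
  S: 1
Molecular formula: C7H15ClOS.
Molar mass = 182.706 g/mol.
Mass from O: 1 × 15.999 = 15.999 g/mol.
%O = 15.999 / 182.706 × 100 = 8.76%.

8.76%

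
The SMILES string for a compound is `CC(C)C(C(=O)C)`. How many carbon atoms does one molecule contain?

Atom tally by fragment:
  CH3 → C:1 H:3
  CH(CH3) → C:2 H:4
  CH2COCH3 → C:3 H:5 O:1
Element totals:
  C: 6
  H: 12
  O: 1

6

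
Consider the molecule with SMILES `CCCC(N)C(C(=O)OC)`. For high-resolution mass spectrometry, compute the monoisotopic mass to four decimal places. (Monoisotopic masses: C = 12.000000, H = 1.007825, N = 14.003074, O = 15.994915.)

Atom tally by fragment:
  CH3 → C:1 H:3
  CH2 → C:1 H:2
  CH2 → C:1 H:2
  CH(NH2) → C:1 H:3 N:1
  CH2COOCH3 → C:3 H:5 O:2
Element totals:
  C: 7
  H: 15
  N: 1
  O: 2
Molecular formula: C7H15NO2.
  M = 7(12.0) + 15(1.007825) + 14.003074 + 2(15.994915)
    = 84.000000 + 15.117375 + 14.003074 + 31.989830 = 145.110279

145.1103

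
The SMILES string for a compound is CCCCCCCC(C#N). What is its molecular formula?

C9H17N

Atom tally by fragment:
  CH3 → C:1 H:3
  CH2 → C:1 H:2
  CH2 → C:1 H:2
  CH2 → C:1 H:2
  CH2 → C:1 H:2
  CH2 → C:1 H:2
  CH2 → C:1 H:2
  CH2CN → C:2 H:2 N:1
Element totals:
  C: 9
  H: 17
  N: 1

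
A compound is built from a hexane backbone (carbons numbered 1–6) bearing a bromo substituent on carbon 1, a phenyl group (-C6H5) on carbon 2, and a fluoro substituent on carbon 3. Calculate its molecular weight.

259.16 g/mol

Atom tally by fragment:
  BrCH2 → C:1 H:2 Br:1
  CH(C6H5) → C:7 H:6
  CH(F) → C:1 H:1 F:1
  CH2 → C:1 H:2
  CH2 → C:1 H:2
  CH3 → C:1 H:3
Element totals:
  C: 12
  H: 16
  Br: 1
  F: 1
Molecular formula: C12H16BrF.
  M = 12(12.011) + 16(1.008) + 79.904 + 18.998
    = 144.132 + 16.128 + 79.904 + 18.998 = 259.162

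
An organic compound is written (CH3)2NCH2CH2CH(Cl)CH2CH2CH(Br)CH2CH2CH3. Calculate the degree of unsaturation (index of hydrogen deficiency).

0

Atom tally by fragment:
  (CH3)2NCH2 → C:3 H:8 N:1
  CH2 → C:1 H:2
  CH(Cl) → C:1 H:1 Cl:1
  CH2 → C:1 H:2
  CH2 → C:1 H:2
  CH(Br) → C:1 H:1 Br:1
  CH2 → C:1 H:2
  CH2 → C:1 H:2
  CH3 → C:1 H:3
Element totals:
  C: 11
  H: 23
  Br: 1
  Cl: 1
  N: 1
Molecular formula: C11H23BrClN.
DoU = (2C + 2 + N − H − X) / 2 = (2·11 + 2 + 1 − 23 − 2) / 2 = 0.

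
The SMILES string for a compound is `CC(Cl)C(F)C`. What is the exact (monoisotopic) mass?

Atom tally by fragment:
  CH3 → C:1 H:3
  CH(Cl) → C:1 H:1 Cl:1
  CH(F) → C:1 H:1 F:1
  CH3 → C:1 H:3
Element totals:
  C: 4
  H: 8
  Cl: 1
  F: 1
Molecular formula: C4H8ClF.
  M = 4(12.0) + 8(1.007825) + 34.968853 + 18.998403
    = 48.000000 + 8.062600 + 34.968853 + 18.998403 = 110.029856

110.0299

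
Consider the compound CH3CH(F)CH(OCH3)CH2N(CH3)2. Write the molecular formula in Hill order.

Atom tally by fragment:
  CH3 → C:1 H:3
  CH(F) → C:1 H:1 F:1
  CH(OCH3) → C:2 H:4 O:1
  CH2N(CH3)2 → C:3 H:8 N:1
Element totals:
  C: 7
  H: 16
  F: 1
  N: 1
  O: 1

C7H16FNO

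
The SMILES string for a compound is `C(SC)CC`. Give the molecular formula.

Atom tally by fragment:
  CH3SCH2 → C:2 H:5 S:1
  CH2 → C:1 H:2
  CH3 → C:1 H:3
Element totals:
  C: 4
  H: 10
  S: 1

C4H10S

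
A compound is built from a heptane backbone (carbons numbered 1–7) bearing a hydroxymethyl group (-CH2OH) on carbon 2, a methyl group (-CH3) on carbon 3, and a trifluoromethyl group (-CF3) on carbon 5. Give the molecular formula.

C10H19F3O

Atom tally by fragment:
  CH3 → C:1 H:3
  CH(CH2OH) → C:2 H:4 O:1
  CH(CH3) → C:2 H:4
  CH2 → C:1 H:2
  CH(CF3) → C:2 H:1 F:3
  CH2 → C:1 H:2
  CH3 → C:1 H:3
Element totals:
  C: 10
  H: 19
  F: 3
  O: 1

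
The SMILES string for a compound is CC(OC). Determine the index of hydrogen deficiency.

Atom tally by fragment:
  CH3 → C:1 H:3
  CH2OCH3 → C:2 H:5 O:1
Element totals:
  C: 3
  H: 8
  O: 1
Molecular formula: C3H8O.
DoU = (2C + 2 + N − H − X) / 2 = (2·3 + 2 + 0 − 8 − 0) / 2 = 0.

0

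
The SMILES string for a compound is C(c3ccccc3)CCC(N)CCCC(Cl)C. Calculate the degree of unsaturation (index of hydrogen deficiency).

4

Atom tally by fragment:
  C6H5CH2 → C:7 H:7
  CH2 → C:1 H:2
  CH2 → C:1 H:2
  CH(NH2) → C:1 H:3 N:1
  CH2 → C:1 H:2
  CH2 → C:1 H:2
  CH2 → C:1 H:2
  CH(Cl) → C:1 H:1 Cl:1
  CH3 → C:1 H:3
Element totals:
  C: 15
  H: 24
  Cl: 1
  N: 1
Molecular formula: C15H24ClN.
DoU = (2C + 2 + N − H − X) / 2 = (2·15 + 2 + 1 − 24 − 1) / 2 = 4.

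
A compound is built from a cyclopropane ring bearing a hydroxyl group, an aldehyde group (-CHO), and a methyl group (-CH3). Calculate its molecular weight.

Atom tally by fragment:
  cyclopropane ring core → C:3 H:6
  (− 3 ring H displaced by substituents)
  + OH → O:1 H:1
  + CHO → C:1 H:1 O:1
  + CH3 → C:1 H:3
Element totals:
  C: 5
  H: 8
  O: 2
Molecular formula: C5H8O2.
  M = 5(12.011) + 8(1.008) + 2(15.999)
    = 60.055 + 8.064 + 31.998 = 100.117

100.12 g/mol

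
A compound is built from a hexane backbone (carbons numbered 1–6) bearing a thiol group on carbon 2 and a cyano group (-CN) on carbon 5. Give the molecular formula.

Atom tally by fragment:
  CH3 → C:1 H:3
  CH(SH) → C:1 H:2 S:1
  CH2 → C:1 H:2
  CH2 → C:1 H:2
  CH(CN) → C:2 H:1 N:1
  CH3 → C:1 H:3
Element totals:
  C: 7
  H: 13
  N: 1
  S: 1

C7H13NS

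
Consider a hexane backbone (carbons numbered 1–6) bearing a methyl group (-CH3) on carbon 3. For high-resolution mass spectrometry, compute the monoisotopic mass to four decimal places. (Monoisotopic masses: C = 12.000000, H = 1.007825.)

Atom tally by fragment:
  CH3 → C:1 H:3
  CH2 → C:1 H:2
  CH(CH3) → C:2 H:4
  CH2 → C:1 H:2
  CH2 → C:1 H:2
  CH3 → C:1 H:3
Element totals:
  C: 7
  H: 16
Molecular formula: C7H16.
  M = 7(12.0) + 16(1.007825)
    = 84.000000 + 16.125200 = 100.125200

100.1252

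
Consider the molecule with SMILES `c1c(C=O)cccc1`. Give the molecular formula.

Atom tally by fragment:
  benzene ring core → C:6 H:6
  (− 1 ring H displaced by substituents)
  + CHO → C:1 H:1 O:1
Element totals:
  C: 7
  H: 6
  O: 1

C7H6O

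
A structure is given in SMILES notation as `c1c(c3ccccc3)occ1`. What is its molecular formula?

C10H8O

Atom tally by fragment:
  furan ring core → C:4 H:4 O:1
  (− 1 ring H displaced by substituents)
  + C6H5 → C:6 H:5
Element totals:
  C: 10
  H: 8
  O: 1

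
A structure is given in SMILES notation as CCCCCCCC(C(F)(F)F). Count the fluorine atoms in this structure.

Atom tally by fragment:
  CH3 → C:1 H:3
  CH2 → C:1 H:2
  CH2 → C:1 H:2
  CH2 → C:1 H:2
  CH2 → C:1 H:2
  CH2 → C:1 H:2
  CH2 → C:1 H:2
  CH2CF3 → C:2 H:2 F:3
Element totals:
  C: 9
  H: 17
  F: 3

3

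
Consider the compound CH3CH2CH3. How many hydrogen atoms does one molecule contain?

Element totals:
  C: 3
  H: 8

8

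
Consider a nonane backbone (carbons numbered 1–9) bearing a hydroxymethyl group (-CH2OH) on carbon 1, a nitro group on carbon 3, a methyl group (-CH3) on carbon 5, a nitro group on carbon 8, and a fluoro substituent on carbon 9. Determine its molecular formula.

C11H21FN2O5

Atom tally by fragment:
  HOCH2CH2 → C:2 H:5 O:1
  CH2 → C:1 H:2
  CH(NO2) → C:1 H:1 N:1 O:2
  CH2 → C:1 H:2
  CH(CH3) → C:2 H:4
  CH2 → C:1 H:2
  CH2 → C:1 H:2
  CH(NO2) → C:1 H:1 N:1 O:2
  CH2F → C:1 H:2 F:1
Element totals:
  C: 11
  H: 21
  F: 1
  N: 2
  O: 5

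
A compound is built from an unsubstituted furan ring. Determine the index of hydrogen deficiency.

Atom tally by fragment:
  furan ring core → C:4 H:4 O:1
Element totals:
  C: 4
  H: 4
  O: 1
Molecular formula: C4H4O.
DoU = (2C + 2 + N − H − X) / 2 = (2·4 + 2 + 0 − 4 − 0) / 2 = 3.

3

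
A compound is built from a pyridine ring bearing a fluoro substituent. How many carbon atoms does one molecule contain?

5

Atom tally by fragment:
  pyridine ring core → C:5 H:5 N:1
  (− 1 ring H displaced by substituents)
  + F → F:1
Element totals:
  C: 5
  H: 4
  F: 1
  N: 1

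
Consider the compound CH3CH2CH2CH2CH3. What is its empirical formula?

C5H12

Element totals:
  C: 5
  H: 12
Molecular formula: C5H12.
gcd of subscripts (5, 12) = 1, so the empirical formula equals the molecular formula.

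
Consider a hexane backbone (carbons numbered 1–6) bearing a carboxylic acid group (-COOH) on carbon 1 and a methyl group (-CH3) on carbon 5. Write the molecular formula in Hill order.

C8H16O2

Atom tally by fragment:
  HOOCCH2 → C:2 H:3 O:2
  CH2 → C:1 H:2
  CH2 → C:1 H:2
  CH2 → C:1 H:2
  CH(CH3) → C:2 H:4
  CH3 → C:1 H:3
Element totals:
  C: 8
  H: 16
  O: 2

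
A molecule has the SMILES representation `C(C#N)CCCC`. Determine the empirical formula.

Atom tally by fragment:
  NCCH2 → C:2 H:2 N:1
  CH2 → C:1 H:2
  CH2 → C:1 H:2
  CH2 → C:1 H:2
  CH3 → C:1 H:3
Element totals:
  C: 6
  H: 11
  N: 1
Molecular formula: C6H11N.
gcd of subscripts (6, 11, 1) = 1, so the empirical formula equals the molecular formula.

C6H11N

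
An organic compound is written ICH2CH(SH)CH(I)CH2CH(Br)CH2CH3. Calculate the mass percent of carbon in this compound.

Atom tally by fragment:
  ICH2 → C:1 H:2 I:1
  CH(SH) → C:1 H:2 S:1
  CH(I) → C:1 H:1 I:1
  CH2 → C:1 H:2
  CH(Br) → C:1 H:1 Br:1
  CH2 → C:1 H:2
  CH3 → C:1 H:3
Element totals:
  C: 7
  H: 13
  Br: 1
  I: 2
  S: 1
Molecular formula: C7H13BrI2S.
Molar mass = 462.953 g/mol.
Mass from C: 7 × 12.011 = 84.077 g/mol.
%C = 84.077 / 462.953 × 100 = 18.16%.

18.16%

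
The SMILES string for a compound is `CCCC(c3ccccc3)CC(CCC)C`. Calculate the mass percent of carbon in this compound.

Atom tally by fragment:
  CH3 → C:1 H:3
  CH2 → C:1 H:2
  CH2 → C:1 H:2
  CH(C6H5) → C:7 H:6
  CH2 → C:1 H:2
  CH(CH2CH2CH3) → C:4 H:8
  CH3 → C:1 H:3
Element totals:
  C: 16
  H: 26
Molecular formula: C16H26.
Molar mass = 218.384 g/mol.
Mass from C: 16 × 12.011 = 192.176 g/mol.
%C = 192.176 / 218.384 × 100 = 88.00%.

88.00%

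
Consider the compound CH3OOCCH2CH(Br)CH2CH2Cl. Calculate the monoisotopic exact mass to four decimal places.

227.9553

Atom tally by fragment:
  CH3OOCCH2 → C:3 H:5 O:2
  CH(Br) → C:1 H:1 Br:1
  CH2 → C:1 H:2
  CH2Cl → C:1 H:2 Cl:1
Element totals:
  C: 6
  H: 10
  Br: 1
  Cl: 1
  O: 2
Molecular formula: C6H10BrClO2.
  M = 6(12.0) + 10(1.007825) + 78.918338 + 34.968853 + 2(15.994915)
    = 72.000000 + 10.078250 + 78.918338 + 34.968853 + 31.989830 = 227.955271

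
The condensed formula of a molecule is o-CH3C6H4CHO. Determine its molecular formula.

Atom tally by fragment:
  benzene ring core → C:6 H:6
  (− 2 ring H displaced by substituents)
  + CH3 → C:1 H:3
  + CHO → C:1 H:1 O:1
Element totals:
  C: 8
  H: 8
  O: 1

C8H8O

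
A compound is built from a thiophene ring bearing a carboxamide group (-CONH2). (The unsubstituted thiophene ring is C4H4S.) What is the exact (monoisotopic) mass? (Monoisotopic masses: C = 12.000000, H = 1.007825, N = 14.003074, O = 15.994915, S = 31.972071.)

127.0092

Atom tally by fragment:
  thiophene ring core → C:4 H:4 S:1
  (− 1 ring H displaced by substituents)
  + CONH2 → C:1 H:2 O:1 N:1
Element totals:
  C: 5
  H: 5
  N: 1
  O: 1
  S: 1
Molecular formula: C5H5NOS.
  M = 5(12.0) + 5(1.007825) + 14.003074 + 15.994915 + 31.972071
    = 60.000000 + 5.039125 + 14.003074 + 15.994915 + 31.972071 = 127.009185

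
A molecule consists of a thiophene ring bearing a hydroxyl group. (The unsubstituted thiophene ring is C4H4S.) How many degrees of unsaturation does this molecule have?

3

Atom tally by fragment:
  thiophene ring core → C:4 H:4 S:1
  (− 1 ring H displaced by substituents)
  + OH → O:1 H:1
Element totals:
  C: 4
  H: 4
  O: 1
  S: 1
Molecular formula: C4H4OS.
DoU = (2C + 2 + N − H − X) / 2 = (2·4 + 2 + 0 − 4 − 0) / 2 = 3.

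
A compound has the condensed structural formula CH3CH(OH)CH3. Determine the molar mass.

60.10 g/mol

Atom tally by fragment:
  CH3 → C:1 H:3
  CH(OH) → C:1 H:2 O:1
  CH3 → C:1 H:3
Element totals:
  C: 3
  H: 8
  O: 1
Molecular formula: C3H8O.
  M = 3(12.011) + 8(1.008) + 15.999
    = 36.033 + 8.064 + 15.999 = 60.096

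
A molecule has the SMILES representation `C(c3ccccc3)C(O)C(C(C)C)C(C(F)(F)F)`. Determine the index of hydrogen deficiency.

Atom tally by fragment:
  C6H5CH2 → C:7 H:7
  CH(OH) → C:1 H:2 O:1
  CH(CH(CH3)2) → C:4 H:8
  CH2CF3 → C:2 H:2 F:3
Element totals:
  C: 14
  H: 19
  F: 3
  O: 1
Molecular formula: C14H19F3O.
DoU = (2C + 2 + N − H − X) / 2 = (2·14 + 2 + 0 − 19 − 3) / 2 = 4.

4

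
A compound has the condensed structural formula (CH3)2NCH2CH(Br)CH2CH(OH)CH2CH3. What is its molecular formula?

Atom tally by fragment:
  (CH3)2NCH2 → C:3 H:8 N:1
  CH(Br) → C:1 H:1 Br:1
  CH2 → C:1 H:2
  CH(OH) → C:1 H:2 O:1
  CH2 → C:1 H:2
  CH3 → C:1 H:3
Element totals:
  C: 8
  H: 18
  Br: 1
  N: 1
  O: 1

C8H18BrNO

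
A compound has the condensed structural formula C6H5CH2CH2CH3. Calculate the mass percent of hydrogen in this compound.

Atom tally by fragment:
  benzene ring core → C:6 H:6
  (− 1 ring H displaced by substituents)
  + CH2CH2CH3 → C:3 H:7
Element totals:
  C: 9
  H: 12
Molecular formula: C9H12.
Molar mass = 120.195 g/mol.
Mass from H: 12 × 1.008 = 12.096 g/mol.
%H = 12.096 / 120.195 × 100 = 10.06%.

10.06%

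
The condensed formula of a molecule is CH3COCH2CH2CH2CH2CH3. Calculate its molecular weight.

114.19 g/mol

Atom tally by fragment:
  CH3COCH2 → C:3 H:5 O:1
  CH2 → C:1 H:2
  CH2 → C:1 H:2
  CH2 → C:1 H:2
  CH3 → C:1 H:3
Element totals:
  C: 7
  H: 14
  O: 1
Molecular formula: C7H14O.
  M = 7(12.011) + 14(1.008) + 15.999
    = 84.077 + 14.112 + 15.999 = 114.188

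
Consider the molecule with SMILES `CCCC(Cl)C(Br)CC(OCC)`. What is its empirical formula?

C9H18BrClO

Atom tally by fragment:
  CH3 → C:1 H:3
  CH2 → C:1 H:2
  CH2 → C:1 H:2
  CH(Cl) → C:1 H:1 Cl:1
  CH(Br) → C:1 H:1 Br:1
  CH2 → C:1 H:2
  CH2OC2H5 → C:3 H:7 O:1
Element totals:
  C: 9
  H: 18
  Br: 1
  Cl: 1
  O: 1
Molecular formula: C9H18BrClO.
gcd of subscripts (1, 9, 1, 18, 1) = 1, so the empirical formula equals the molecular formula.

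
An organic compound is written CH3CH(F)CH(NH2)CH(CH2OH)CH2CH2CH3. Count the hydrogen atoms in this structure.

18

Element totals:
  C: 8
  H: 18
  F: 1
  N: 1
  O: 1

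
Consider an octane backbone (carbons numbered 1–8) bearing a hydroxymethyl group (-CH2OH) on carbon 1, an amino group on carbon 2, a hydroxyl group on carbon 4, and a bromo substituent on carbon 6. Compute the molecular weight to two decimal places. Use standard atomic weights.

254.17 g/mol

Atom tally by fragment:
  HOCH2CH2 → C:2 H:5 O:1
  CH(NH2) → C:1 H:3 N:1
  CH2 → C:1 H:2
  CH(OH) → C:1 H:2 O:1
  CH2 → C:1 H:2
  CH(Br) → C:1 H:1 Br:1
  CH2 → C:1 H:2
  CH3 → C:1 H:3
Element totals:
  C: 9
  H: 20
  Br: 1
  N: 1
  O: 2
Molecular formula: C9H20BrNO2.
  M = 9(12.011) + 20(1.008) + 79.904 + 14.007 + 2(15.999)
    = 108.099 + 20.160 + 79.904 + 14.007 + 31.998 = 254.168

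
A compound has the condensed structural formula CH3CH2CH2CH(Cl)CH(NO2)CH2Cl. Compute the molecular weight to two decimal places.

200.06 g/mol

Atom tally by fragment:
  CH3 → C:1 H:3
  CH2 → C:1 H:2
  CH2 → C:1 H:2
  CH(Cl) → C:1 H:1 Cl:1
  CH(NO2) → C:1 H:1 N:1 O:2
  CH2Cl → C:1 H:2 Cl:1
Element totals:
  C: 6
  H: 11
  Cl: 2
  N: 1
  O: 2
Molecular formula: C6H11Cl2NO2.
  M = 6(12.011) + 11(1.008) + 2(35.45) + 14.007 + 2(15.999)
    = 72.066 + 11.088 + 70.900 + 14.007 + 31.998 = 200.059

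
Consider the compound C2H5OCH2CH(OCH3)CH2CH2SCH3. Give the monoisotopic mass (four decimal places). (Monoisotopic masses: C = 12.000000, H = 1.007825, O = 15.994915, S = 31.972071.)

Atom tally by fragment:
  C2H5OCH2 → C:3 H:7 O:1
  CH(OCH3) → C:2 H:4 O:1
  CH2 → C:1 H:2
  CH2SCH3 → C:2 H:5 S:1
Element totals:
  C: 8
  H: 18
  O: 2
  S: 1
Molecular formula: C8H18O2S.
  M = 8(12.0) + 18(1.007825) + 2(15.994915) + 31.972071
    = 96.000000 + 18.140850 + 31.989830 + 31.972071 = 178.102751

178.1028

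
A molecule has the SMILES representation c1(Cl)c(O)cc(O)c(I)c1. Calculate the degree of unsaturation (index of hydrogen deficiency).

Atom tally by fragment:
  benzene ring core → C:6 H:6
  (− 4 ring H displaced by substituents)
  + Cl → Cl:1
  + OH → O:1 H:1
  + OH → O:1 H:1
  + I → I:1
Element totals:
  C: 6
  H: 4
  Cl: 1
  I: 1
  O: 2
Molecular formula: C6H4ClIO2.
DoU = (2C + 2 + N − H − X) / 2 = (2·6 + 2 + 0 − 4 − 2) / 2 = 4.

4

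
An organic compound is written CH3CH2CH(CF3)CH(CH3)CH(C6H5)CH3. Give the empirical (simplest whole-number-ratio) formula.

Element totals:
  C: 14
  H: 19
  F: 3
Molecular formula: C14H19F3.
gcd of subscripts (14, 3, 19) = 1, so the empirical formula equals the molecular formula.

C14H19F3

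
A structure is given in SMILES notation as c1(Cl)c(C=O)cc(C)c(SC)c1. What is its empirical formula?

Atom tally by fragment:
  benzene ring core → C:6 H:6
  (− 4 ring H displaced by substituents)
  + Cl → Cl:1
  + CHO → C:1 H:1 O:1
  + CH3 → C:1 H:3
  + SCH3 → C:1 H:3 S:1
Element totals:
  C: 9
  H: 9
  Cl: 1
  O: 1
  S: 1
Molecular formula: C9H9ClOS.
gcd of subscripts (9, 1, 9, 1, 1) = 1, so the empirical formula equals the molecular formula.

C9H9ClOS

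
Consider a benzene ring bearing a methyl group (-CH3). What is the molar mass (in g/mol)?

92.14 g/mol

Atom tally by fragment:
  benzene ring core → C:6 H:6
  (− 1 ring H displaced by substituents)
  + CH3 → C:1 H:3
Element totals:
  C: 7
  H: 8
Molecular formula: C7H8.
  M = 7(12.011) + 8(1.008)
    = 84.077 + 8.064 = 92.141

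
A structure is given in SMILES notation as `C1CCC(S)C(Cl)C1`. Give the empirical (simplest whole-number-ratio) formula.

C6H11ClS

Atom tally by fragment:
  cyclohexane ring core → C:6 H:12
  (− 2 ring H displaced by substituents)
  + SH → S:1 H:1
  + Cl → Cl:1
Element totals:
  C: 6
  H: 11
  Cl: 1
  S: 1
Molecular formula: C6H11ClS.
gcd of subscripts (6, 1, 11, 1) = 1, so the empirical formula equals the molecular formula.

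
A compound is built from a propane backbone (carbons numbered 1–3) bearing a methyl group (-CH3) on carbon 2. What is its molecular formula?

C4H10

Atom tally by fragment:
  CH3 → C:1 H:3
  CH(CH3) → C:2 H:4
  CH3 → C:1 H:3
Element totals:
  C: 4
  H: 10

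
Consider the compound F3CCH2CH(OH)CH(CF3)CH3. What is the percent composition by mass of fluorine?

54.25%

Atom tally by fragment:
  F3CCH2 → C:2 H:2 F:3
  CH(OH) → C:1 H:2 O:1
  CH(CF3) → C:2 H:1 F:3
  CH3 → C:1 H:3
Element totals:
  C: 6
  H: 8
  F: 6
  O: 1
Molecular formula: C6H8F6O.
Molar mass = 210.117 g/mol.
Mass from F: 6 × 18.998 = 113.988 g/mol.
%F = 113.988 / 210.117 × 100 = 54.25%.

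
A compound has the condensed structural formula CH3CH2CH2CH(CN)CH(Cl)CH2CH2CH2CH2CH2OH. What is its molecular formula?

C11H20ClNO

Element totals:
  C: 11
  H: 20
  Cl: 1
  N: 1
  O: 1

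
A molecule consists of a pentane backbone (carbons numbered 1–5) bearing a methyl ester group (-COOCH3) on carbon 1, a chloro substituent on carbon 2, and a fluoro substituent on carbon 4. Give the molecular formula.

C7H12ClFO2

Atom tally by fragment:
  CH3OOCCH2 → C:3 H:5 O:2
  CH(Cl) → C:1 H:1 Cl:1
  CH2 → C:1 H:2
  CH(F) → C:1 H:1 F:1
  CH3 → C:1 H:3
Element totals:
  C: 7
  H: 12
  Cl: 1
  F: 1
  O: 2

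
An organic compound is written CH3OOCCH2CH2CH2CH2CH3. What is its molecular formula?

Element totals:
  C: 7
  H: 14
  O: 2

C7H14O2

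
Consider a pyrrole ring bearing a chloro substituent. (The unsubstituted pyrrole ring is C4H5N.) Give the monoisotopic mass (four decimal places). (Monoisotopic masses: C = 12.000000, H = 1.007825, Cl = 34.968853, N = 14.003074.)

Atom tally by fragment:
  pyrrole ring core → C:4 H:5 N:1
  (− 1 ring H displaced by substituents)
  + Cl → Cl:1
Element totals:
  C: 4
  H: 4
  Cl: 1
  N: 1
Molecular formula: C4H4ClN.
  M = 4(12.0) + 4(1.007825) + 34.968853 + 14.003074
    = 48.000000 + 4.031300 + 34.968853 + 14.003074 = 101.003227

101.0032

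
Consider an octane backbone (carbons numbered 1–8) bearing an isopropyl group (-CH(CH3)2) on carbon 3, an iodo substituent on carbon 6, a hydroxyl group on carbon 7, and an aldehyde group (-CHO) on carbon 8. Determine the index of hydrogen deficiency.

1

Atom tally by fragment:
  CH3 → C:1 H:3
  CH2 → C:1 H:2
  CH(CH(CH3)2) → C:4 H:8
  CH2 → C:1 H:2
  CH2 → C:1 H:2
  CH(I) → C:1 H:1 I:1
  CH(OH) → C:1 H:2 O:1
  CH2CHO → C:2 H:3 O:1
Element totals:
  C: 12
  H: 23
  I: 1
  O: 2
Molecular formula: C12H23IO2.
DoU = (2C + 2 + N − H − X) / 2 = (2·12 + 2 + 0 − 23 − 1) / 2 = 1.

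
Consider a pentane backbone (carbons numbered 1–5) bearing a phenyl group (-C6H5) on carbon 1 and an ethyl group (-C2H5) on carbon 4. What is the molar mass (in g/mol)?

Atom tally by fragment:
  C6H5CH2 → C:7 H:7
  CH2 → C:1 H:2
  CH2 → C:1 H:2
  CH(C2H5) → C:3 H:6
  CH3 → C:1 H:3
Element totals:
  C: 13
  H: 20
Molecular formula: C13H20.
  M = 13(12.011) + 20(1.008)
    = 156.143 + 20.160 = 176.303

176.30 g/mol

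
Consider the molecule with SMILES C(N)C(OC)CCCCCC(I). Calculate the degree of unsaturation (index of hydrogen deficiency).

0

Atom tally by fragment:
  H2NCH2 → C:1 H:4 N:1
  CH(OCH3) → C:2 H:4 O:1
  CH2 → C:1 H:2
  CH2 → C:1 H:2
  CH2 → C:1 H:2
  CH2 → C:1 H:2
  CH2 → C:1 H:2
  CH2I → C:1 H:2 I:1
Element totals:
  C: 9
  H: 20
  I: 1
  N: 1
  O: 1
Molecular formula: C9H20INO.
DoU = (2C + 2 + N − H − X) / 2 = (2·9 + 2 + 1 − 20 − 1) / 2 = 0.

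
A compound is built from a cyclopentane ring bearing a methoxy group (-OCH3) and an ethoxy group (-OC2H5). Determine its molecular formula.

Atom tally by fragment:
  cyclopentane ring core → C:5 H:10
  (− 2 ring H displaced by substituents)
  + OCH3 → C:1 H:3 O:1
  + OC2H5 → C:2 H:5 O:1
Element totals:
  C: 8
  H: 16
  O: 2

C8H16O2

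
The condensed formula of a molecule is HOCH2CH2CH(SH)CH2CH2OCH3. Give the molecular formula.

Element totals:
  C: 6
  H: 14
  O: 2
  S: 1

C6H14O2S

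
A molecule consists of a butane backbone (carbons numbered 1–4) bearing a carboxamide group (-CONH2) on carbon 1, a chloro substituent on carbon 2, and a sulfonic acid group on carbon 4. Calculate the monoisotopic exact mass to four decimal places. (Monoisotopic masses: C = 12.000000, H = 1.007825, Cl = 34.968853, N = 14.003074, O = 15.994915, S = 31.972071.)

Atom tally by fragment:
  H2NOCCH2 → C:2 H:4 O:1 N:1
  CH(Cl) → C:1 H:1 Cl:1
  CH2 → C:1 H:2
  CH2SO3H → C:1 H:3 S:1 O:3
Element totals:
  C: 5
  H: 10
  Cl: 1
  N: 1
  O: 4
  S: 1
Molecular formula: C5H10ClNO4S.
  M = 5(12.0) + 10(1.007825) + 34.968853 + 14.003074 + 4(15.994915) + 31.972071
    = 60.000000 + 10.078250 + 34.968853 + 14.003074 + 63.979660 + 31.972071 = 215.001908

215.0019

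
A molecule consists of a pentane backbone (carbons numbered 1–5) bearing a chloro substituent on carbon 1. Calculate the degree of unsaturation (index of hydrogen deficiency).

0

Atom tally by fragment:
  ClCH2 → C:1 H:2 Cl:1
  CH2 → C:1 H:2
  CH2 → C:1 H:2
  CH2 → C:1 H:2
  CH3 → C:1 H:3
Element totals:
  C: 5
  H: 11
  Cl: 1
Molecular formula: C5H11Cl.
DoU = (2C + 2 + N − H − X) / 2 = (2·5 + 2 + 0 − 11 − 1) / 2 = 0.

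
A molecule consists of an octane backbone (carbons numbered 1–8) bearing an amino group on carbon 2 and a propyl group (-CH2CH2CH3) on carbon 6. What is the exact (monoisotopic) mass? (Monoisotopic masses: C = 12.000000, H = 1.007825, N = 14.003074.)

171.1987

Atom tally by fragment:
  CH3 → C:1 H:3
  CH(NH2) → C:1 H:3 N:1
  CH2 → C:1 H:2
  CH2 → C:1 H:2
  CH2 → C:1 H:2
  CH(CH2CH2CH3) → C:4 H:8
  CH2 → C:1 H:2
  CH3 → C:1 H:3
Element totals:
  C: 11
  H: 25
  N: 1
Molecular formula: C11H25N.
  M = 11(12.0) + 25(1.007825) + 14.003074
    = 132.000000 + 25.195625 + 14.003074 = 171.198699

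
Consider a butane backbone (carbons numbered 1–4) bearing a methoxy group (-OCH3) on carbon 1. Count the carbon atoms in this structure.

Atom tally by fragment:
  CH3OCH2 → C:2 H:5 O:1
  CH2 → C:1 H:2
  CH2 → C:1 H:2
  CH3 → C:1 H:3
Element totals:
  C: 5
  H: 12
  O: 1

5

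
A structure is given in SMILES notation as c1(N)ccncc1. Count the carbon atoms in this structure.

Atom tally by fragment:
  pyridine ring core → C:5 H:5 N:1
  (− 1 ring H displaced by substituents)
  + NH2 → N:1 H:2
Element totals:
  C: 5
  H: 6
  N: 2

5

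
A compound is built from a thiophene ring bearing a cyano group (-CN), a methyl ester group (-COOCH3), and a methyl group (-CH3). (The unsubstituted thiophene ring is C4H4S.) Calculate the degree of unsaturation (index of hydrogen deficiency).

6

Atom tally by fragment:
  thiophene ring core → C:4 H:4 S:1
  (− 3 ring H displaced by substituents)
  + CN → C:1 N:1
  + COOCH3 → C:2 H:3 O:2
  + CH3 → C:1 H:3
Element totals:
  C: 8
  H: 7
  N: 1
  O: 2
  S: 1
Molecular formula: C8H7NO2S.
DoU = (2C + 2 + N − H − X) / 2 = (2·8 + 2 + 1 − 7 − 0) / 2 = 6.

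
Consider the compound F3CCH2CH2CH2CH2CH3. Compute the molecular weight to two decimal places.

140.15 g/mol

Atom tally by fragment:
  F3CCH2 → C:2 H:2 F:3
  CH2 → C:1 H:2
  CH2 → C:1 H:2
  CH2 → C:1 H:2
  CH3 → C:1 H:3
Element totals:
  C: 6
  H: 11
  F: 3
Molecular formula: C6H11F3.
  M = 6(12.011) + 11(1.008) + 3(18.998)
    = 72.066 + 11.088 + 56.994 = 140.148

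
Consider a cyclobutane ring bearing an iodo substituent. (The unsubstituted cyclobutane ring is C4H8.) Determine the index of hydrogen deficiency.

Atom tally by fragment:
  cyclobutane ring core → C:4 H:8
  (− 1 ring H displaced by substituents)
  + I → I:1
Element totals:
  C: 4
  H: 7
  I: 1
Molecular formula: C4H7I.
DoU = (2C + 2 + N − H − X) / 2 = (2·4 + 2 + 0 − 7 − 1) / 2 = 1.

1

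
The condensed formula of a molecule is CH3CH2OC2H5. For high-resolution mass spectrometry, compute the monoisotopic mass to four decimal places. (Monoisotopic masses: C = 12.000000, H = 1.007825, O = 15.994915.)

74.0732

Atom tally by fragment:
  CH3 → C:1 H:3
  CH2OC2H5 → C:3 H:7 O:1
Element totals:
  C: 4
  H: 10
  O: 1
Molecular formula: C4H10O.
  M = 4(12.0) + 10(1.007825) + 15.994915
    = 48.000000 + 10.078250 + 15.994915 = 74.073165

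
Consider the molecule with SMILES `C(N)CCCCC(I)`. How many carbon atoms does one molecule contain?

6

Atom tally by fragment:
  H2NCH2 → C:1 H:4 N:1
  CH2 → C:1 H:2
  CH2 → C:1 H:2
  CH2 → C:1 H:2
  CH2 → C:1 H:2
  CH2I → C:1 H:2 I:1
Element totals:
  C: 6
  H: 14
  I: 1
  N: 1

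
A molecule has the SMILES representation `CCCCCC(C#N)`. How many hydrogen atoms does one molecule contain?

Atom tally by fragment:
  CH3 → C:1 H:3
  CH2 → C:1 H:2
  CH2 → C:1 H:2
  CH2 → C:1 H:2
  CH2 → C:1 H:2
  CH2CN → C:2 H:2 N:1
Element totals:
  C: 7
  H: 13
  N: 1

13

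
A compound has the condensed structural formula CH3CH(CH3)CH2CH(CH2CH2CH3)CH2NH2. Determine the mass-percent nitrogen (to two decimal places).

9.78%

Atom tally by fragment:
  CH3 → C:1 H:3
  CH(CH3) → C:2 H:4
  CH2 → C:1 H:2
  CH(CH2CH2CH3) → C:4 H:8
  CH2NH2 → C:1 H:4 N:1
Element totals:
  C: 9
  H: 21
  N: 1
Molecular formula: C9H21N.
Molar mass = 143.274 g/mol.
Mass from N: 1 × 14.007 = 14.007 g/mol.
%N = 14.007 / 143.274 × 100 = 9.78%.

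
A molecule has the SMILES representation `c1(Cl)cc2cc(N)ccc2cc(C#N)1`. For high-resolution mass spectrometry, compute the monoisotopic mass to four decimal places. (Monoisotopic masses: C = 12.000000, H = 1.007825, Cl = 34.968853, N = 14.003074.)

Atom tally by fragment:
  naphthalene ring system core → C:10 H:8
  (− 3 ring H displaced by substituents)
  + Cl → Cl:1
  + NH2 → N:1 H:2
  + CN → C:1 N:1
Element totals:
  C: 11
  H: 7
  Cl: 1
  N: 2
Molecular formula: C11H7ClN2.
  M = 11(12.0) + 7(1.007825) + 34.968853 + 2(14.003074)
    = 132.000000 + 7.054775 + 34.968853 + 28.006148 = 202.029776

202.0298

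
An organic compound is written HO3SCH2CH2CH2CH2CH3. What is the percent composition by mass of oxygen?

Atom tally by fragment:
  HO3SCH2 → C:1 H:3 S:1 O:3
  CH2 → C:1 H:2
  CH2 → C:1 H:2
  CH2 → C:1 H:2
  CH3 → C:1 H:3
Element totals:
  C: 5
  H: 12
  O: 3
  S: 1
Molecular formula: C5H12O3S.
Molar mass = 152.208 g/mol.
Mass from O: 3 × 15.999 = 47.997 g/mol.
%O = 47.997 / 152.208 × 100 = 31.53%.

31.53%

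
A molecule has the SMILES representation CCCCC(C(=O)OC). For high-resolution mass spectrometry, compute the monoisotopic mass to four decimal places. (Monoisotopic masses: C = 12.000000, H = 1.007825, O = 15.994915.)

Atom tally by fragment:
  CH3 → C:1 H:3
  CH2 → C:1 H:2
  CH2 → C:1 H:2
  CH2 → C:1 H:2
  CH2COOCH3 → C:3 H:5 O:2
Element totals:
  C: 7
  H: 14
  O: 2
Molecular formula: C7H14O2.
  M = 7(12.0) + 14(1.007825) + 2(15.994915)
    = 84.000000 + 14.109550 + 31.989830 = 130.099380

130.0994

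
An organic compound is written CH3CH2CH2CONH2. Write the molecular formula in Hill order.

C4H9NO

Atom tally by fragment:
  CH3 → C:1 H:3
  CH2 → C:1 H:2
  CH2CONH2 → C:2 H:4 O:1 N:1
Element totals:
  C: 4
  H: 9
  N: 1
  O: 1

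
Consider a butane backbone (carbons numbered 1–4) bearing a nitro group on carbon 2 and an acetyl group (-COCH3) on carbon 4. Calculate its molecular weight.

Atom tally by fragment:
  CH3 → C:1 H:3
  CH(NO2) → C:1 H:1 N:1 O:2
  CH2 → C:1 H:2
  CH2COCH3 → C:3 H:5 O:1
Element totals:
  C: 6
  H: 11
  N: 1
  O: 3
Molecular formula: C6H11NO3.
  M = 6(12.011) + 11(1.008) + 14.007 + 3(15.999)
    = 72.066 + 11.088 + 14.007 + 47.997 = 145.158

145.16 g/mol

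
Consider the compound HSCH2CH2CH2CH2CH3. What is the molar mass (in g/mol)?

Element totals:
  C: 5
  H: 12
  S: 1
Molecular formula: C5H12S.
  M = 5(12.011) + 12(1.008) + 32.06
    = 60.055 + 12.096 + 32.060 = 104.211

104.21 g/mol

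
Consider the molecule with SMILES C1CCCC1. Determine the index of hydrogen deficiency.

Atom tally by fragment:
  cyclopentane ring core → C:5 H:10
Element totals:
  C: 5
  H: 10
Molecular formula: C5H10.
DoU = (2C + 2 + N − H − X) / 2 = (2·5 + 2 + 0 − 10 − 0) / 2 = 1.

1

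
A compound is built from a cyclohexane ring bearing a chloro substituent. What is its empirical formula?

Atom tally by fragment:
  cyclohexane ring core → C:6 H:12
  (− 1 ring H displaced by substituents)
  + Cl → Cl:1
Element totals:
  C: 6
  H: 11
  Cl: 1
Molecular formula: C6H11Cl.
gcd of subscripts (6, 1, 11) = 1, so the empirical formula equals the molecular formula.

C6H11Cl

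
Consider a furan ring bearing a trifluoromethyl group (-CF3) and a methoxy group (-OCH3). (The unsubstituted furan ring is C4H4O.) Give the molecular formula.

Atom tally by fragment:
  furan ring core → C:4 H:4 O:1
  (− 2 ring H displaced by substituents)
  + CF3 → C:1 F:3
  + OCH3 → C:1 H:3 O:1
Element totals:
  C: 6
  H: 5
  F: 3
  O: 2

C6H5F3O2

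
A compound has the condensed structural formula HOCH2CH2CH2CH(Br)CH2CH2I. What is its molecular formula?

C6H12BrIO

Atom tally by fragment:
  HOCH2CH2 → C:2 H:5 O:1
  CH2 → C:1 H:2
  CH(Br) → C:1 H:1 Br:1
  CH2 → C:1 H:2
  CH2I → C:1 H:2 I:1
Element totals:
  C: 6
  H: 12
  Br: 1
  I: 1
  O: 1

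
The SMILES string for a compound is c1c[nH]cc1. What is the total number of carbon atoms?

Atom tally by fragment:
  pyrrole ring core → C:4 H:5 N:1
Element totals:
  C: 4
  H: 5
  N: 1

4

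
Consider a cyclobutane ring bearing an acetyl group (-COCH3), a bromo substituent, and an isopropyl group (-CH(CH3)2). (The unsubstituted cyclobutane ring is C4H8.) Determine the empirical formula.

C9H15BrO

Atom tally by fragment:
  cyclobutane ring core → C:4 H:8
  (− 3 ring H displaced by substituents)
  + COCH3 → C:2 H:3 O:1
  + Br → Br:1
  + CH(CH3)2 → C:3 H:7
Element totals:
  C: 9
  H: 15
  Br: 1
  O: 1
Molecular formula: C9H15BrO.
gcd of subscripts (1, 9, 15, 1) = 1, so the empirical formula equals the molecular formula.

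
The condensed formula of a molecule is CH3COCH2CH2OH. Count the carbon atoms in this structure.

Element totals:
  C: 4
  H: 8
  O: 2

4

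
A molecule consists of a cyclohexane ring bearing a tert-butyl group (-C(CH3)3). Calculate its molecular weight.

Atom tally by fragment:
  cyclohexane ring core → C:6 H:12
  (− 1 ring H displaced by substituents)
  + C(CH3)3 → C:4 H:9
Element totals:
  C: 10
  H: 20
Molecular formula: C10H20.
  M = 10(12.011) + 20(1.008)
    = 120.110 + 20.160 = 140.270

140.27 g/mol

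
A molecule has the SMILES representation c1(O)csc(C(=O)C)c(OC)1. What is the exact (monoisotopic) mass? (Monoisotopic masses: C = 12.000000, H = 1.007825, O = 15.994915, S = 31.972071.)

172.0194

Atom tally by fragment:
  thiophene ring core → C:4 H:4 S:1
  (− 3 ring H displaced by substituents)
  + OH → O:1 H:1
  + COCH3 → C:2 H:3 O:1
  + OCH3 → C:1 H:3 O:1
Element totals:
  C: 7
  H: 8
  O: 3
  S: 1
Molecular formula: C7H8O3S.
  M = 7(12.0) + 8(1.007825) + 3(15.994915) + 31.972071
    = 84.000000 + 8.062600 + 47.984745 + 31.972071 = 172.019416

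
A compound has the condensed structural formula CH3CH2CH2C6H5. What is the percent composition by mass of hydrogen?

Atom tally by fragment:
  CH3 → C:1 H:3
  CH2 → C:1 H:2
  CH2C6H5 → C:7 H:7
Element totals:
  C: 9
  H: 12
Molecular formula: C9H12.
Molar mass = 120.195 g/mol.
Mass from H: 12 × 1.008 = 12.096 g/mol.
%H = 12.096 / 120.195 × 100 = 10.06%.

10.06%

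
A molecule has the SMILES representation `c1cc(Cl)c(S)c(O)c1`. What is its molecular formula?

C6H5ClOS

Atom tally by fragment:
  benzene ring core → C:6 H:6
  (− 3 ring H displaced by substituents)
  + Cl → Cl:1
  + SH → S:1 H:1
  + OH → O:1 H:1
Element totals:
  C: 6
  H: 5
  Cl: 1
  O: 1
  S: 1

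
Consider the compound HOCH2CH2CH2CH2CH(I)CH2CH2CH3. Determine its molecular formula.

Atom tally by fragment:
  HOCH2 → C:1 H:3 O:1
  CH2 → C:1 H:2
  CH2 → C:1 H:2
  CH2 → C:1 H:2
  CH(I) → C:1 H:1 I:1
  CH2 → C:1 H:2
  CH2 → C:1 H:2
  CH3 → C:1 H:3
Element totals:
  C: 8
  H: 17
  I: 1
  O: 1

C8H17IO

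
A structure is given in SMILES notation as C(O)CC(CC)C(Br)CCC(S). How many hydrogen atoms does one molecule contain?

Atom tally by fragment:
  HOCH2 → C:1 H:3 O:1
  CH2 → C:1 H:2
  CH(C2H5) → C:3 H:6
  CH(Br) → C:1 H:1 Br:1
  CH2 → C:1 H:2
  CH2 → C:1 H:2
  CH2SH → C:1 H:3 S:1
Element totals:
  C: 9
  H: 19
  Br: 1
  O: 1
  S: 1

19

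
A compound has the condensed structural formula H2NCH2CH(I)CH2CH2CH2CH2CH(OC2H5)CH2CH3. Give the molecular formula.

C11H24INO

Atom tally by fragment:
  H2NCH2 → C:1 H:4 N:1
  CH(I) → C:1 H:1 I:1
  CH2 → C:1 H:2
  CH2 → C:1 H:2
  CH2 → C:1 H:2
  CH2 → C:1 H:2
  CH(OC2H5) → C:3 H:6 O:1
  CH2 → C:1 H:2
  CH3 → C:1 H:3
Element totals:
  C: 11
  H: 24
  I: 1
  N: 1
  O: 1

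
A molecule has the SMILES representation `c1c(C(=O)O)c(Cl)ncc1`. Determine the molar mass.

157.55 g/mol

Atom tally by fragment:
  pyridine ring core → C:5 H:5 N:1
  (− 2 ring H displaced by substituents)
  + COOH → C:1 H:1 O:2
  + Cl → Cl:1
Element totals:
  C: 6
  H: 4
  Cl: 1
  N: 1
  O: 2
Molecular formula: C6H4ClNO2.
  M = 6(12.011) + 4(1.008) + 35.45 + 14.007 + 2(15.999)
    = 72.066 + 4.032 + 35.450 + 14.007 + 31.998 = 157.553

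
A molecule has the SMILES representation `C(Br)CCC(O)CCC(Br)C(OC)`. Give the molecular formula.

C9H18Br2O2

Atom tally by fragment:
  BrCH2 → C:1 H:2 Br:1
  CH2 → C:1 H:2
  CH2 → C:1 H:2
  CH(OH) → C:1 H:2 O:1
  CH2 → C:1 H:2
  CH2 → C:1 H:2
  CH(Br) → C:1 H:1 Br:1
  CH2OCH3 → C:2 H:5 O:1
Element totals:
  C: 9
  H: 18
  Br: 2
  O: 2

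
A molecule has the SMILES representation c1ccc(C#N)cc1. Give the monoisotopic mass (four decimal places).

Atom tally by fragment:
  benzene ring core → C:6 H:6
  (− 1 ring H displaced by substituents)
  + CN → C:1 N:1
Element totals:
  C: 7
  H: 5
  N: 1
Molecular formula: C7H5N.
  M = 7(12.0) + 5(1.007825) + 14.003074
    = 84.000000 + 5.039125 + 14.003074 = 103.042199

103.0422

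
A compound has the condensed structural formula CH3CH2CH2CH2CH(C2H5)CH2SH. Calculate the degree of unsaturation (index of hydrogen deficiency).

0

Atom tally by fragment:
  CH3 → C:1 H:3
  CH2 → C:1 H:2
  CH2 → C:1 H:2
  CH2 → C:1 H:2
  CH(C2H5) → C:3 H:6
  CH2SH → C:1 H:3 S:1
Element totals:
  C: 8
  H: 18
  S: 1
Molecular formula: C8H18S.
DoU = (2C + 2 + N − H − X) / 2 = (2·8 + 2 + 0 − 18 − 0) / 2 = 0.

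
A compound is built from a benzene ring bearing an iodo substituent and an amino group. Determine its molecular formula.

C6H6IN

Atom tally by fragment:
  benzene ring core → C:6 H:6
  (− 2 ring H displaced by substituents)
  + I → I:1
  + NH2 → N:1 H:2
Element totals:
  C: 6
  H: 6
  I: 1
  N: 1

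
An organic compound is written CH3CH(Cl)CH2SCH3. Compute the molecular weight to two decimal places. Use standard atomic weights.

124.63 g/mol

Atom tally by fragment:
  CH3 → C:1 H:3
  CH(Cl) → C:1 H:1 Cl:1
  CH2SCH3 → C:2 H:5 S:1
Element totals:
  C: 4
  H: 9
  Cl: 1
  S: 1
Molecular formula: C4H9ClS.
  M = 4(12.011) + 9(1.008) + 35.45 + 32.06
    = 48.044 + 9.072 + 35.450 + 32.060 = 124.626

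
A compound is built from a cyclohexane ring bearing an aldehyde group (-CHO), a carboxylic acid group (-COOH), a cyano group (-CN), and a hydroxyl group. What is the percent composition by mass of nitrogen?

7.10%

Atom tally by fragment:
  cyclohexane ring core → C:6 H:12
  (− 4 ring H displaced by substituents)
  + CHO → C:1 H:1 O:1
  + COOH → C:1 H:1 O:2
  + CN → C:1 N:1
  + OH → O:1 H:1
Element totals:
  C: 9
  H: 11
  N: 1
  O: 4
Molecular formula: C9H11NO4.
Molar mass = 197.190 g/mol.
Mass from N: 1 × 14.007 = 14.007 g/mol.
%N = 14.007 / 197.190 × 100 = 7.10%.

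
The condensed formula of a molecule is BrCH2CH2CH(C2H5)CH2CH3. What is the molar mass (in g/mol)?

Atom tally by fragment:
  BrCH2 → C:1 H:2 Br:1
  CH2 → C:1 H:2
  CH(C2H5) → C:3 H:6
  CH2 → C:1 H:2
  CH3 → C:1 H:3
Element totals:
  C: 7
  H: 15
  Br: 1
Molecular formula: C7H15Br.
  M = 7(12.011) + 15(1.008) + 79.904
    = 84.077 + 15.120 + 79.904 = 179.101

179.10 g/mol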